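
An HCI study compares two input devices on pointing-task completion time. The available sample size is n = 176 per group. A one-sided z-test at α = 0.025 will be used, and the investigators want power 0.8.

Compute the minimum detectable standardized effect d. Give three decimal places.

d ≈ 0.299

Need Φ(δ − 1.960) = 0.8, so δ = 1.960 + 0.842 = 2.802.
δ = d·√(n/2) ⇒ d = δ/√(n/2) = 2.802/√(176/2) = 0.2986.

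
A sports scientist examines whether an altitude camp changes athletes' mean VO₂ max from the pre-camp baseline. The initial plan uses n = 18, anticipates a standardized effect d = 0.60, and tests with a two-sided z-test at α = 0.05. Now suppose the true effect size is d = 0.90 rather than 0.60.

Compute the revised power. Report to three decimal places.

With d = 0.90: δ = d·√n = 0.90 × √18 = 3.8184. Critical value z_{0.025} = 1.960.
Revised power = Φ(δ − 1.960) + Φ(−δ − 1.960) = Φ(1.858) + Φ(-5.778) = 0.9684 + 0.0000 = 0.9684.

Power ≈ 0.968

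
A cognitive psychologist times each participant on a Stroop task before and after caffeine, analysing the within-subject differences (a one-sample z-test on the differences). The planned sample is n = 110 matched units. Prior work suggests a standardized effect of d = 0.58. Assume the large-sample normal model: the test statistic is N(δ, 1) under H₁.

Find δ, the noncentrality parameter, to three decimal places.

δ = d·√n = 0.58 × √110 = 6.0831

δ ≈ 6.083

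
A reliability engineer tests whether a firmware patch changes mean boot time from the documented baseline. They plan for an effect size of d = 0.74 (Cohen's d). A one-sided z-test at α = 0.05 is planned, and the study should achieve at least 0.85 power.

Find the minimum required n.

For power 0.85 need Φ(δ − z_{0.05}) = 0.85, so δ = z_{0.05} + z_{0.15} = 1.645 + 1.036 = 2.681.
δ = d·√n ⇒ n = (δ/d)² = (2.681 / 0.74)² = 13.13.
Rounding up, n = 14.

n = 14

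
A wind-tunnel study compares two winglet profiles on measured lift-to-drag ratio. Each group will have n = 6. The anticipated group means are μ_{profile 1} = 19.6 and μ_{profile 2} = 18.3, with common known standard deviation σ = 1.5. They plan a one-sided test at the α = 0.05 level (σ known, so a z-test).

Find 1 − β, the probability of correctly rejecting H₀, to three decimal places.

Standardized effect: d = |μ_{profile 1} − μ_{profile 2}| / σ = |19.6 − 18.3| / 1.5 = 0.8667
Noncentrality parameter: δ = d·√(n/2) = 0.8667 × √(6/2) = 1.5011
Critical value for a one-sided test at α = 0.05: z_α = 1.645.
Power = Φ(δ − 1.645) = Φ(-0.144) = 0.4429.

Power ≈ 0.443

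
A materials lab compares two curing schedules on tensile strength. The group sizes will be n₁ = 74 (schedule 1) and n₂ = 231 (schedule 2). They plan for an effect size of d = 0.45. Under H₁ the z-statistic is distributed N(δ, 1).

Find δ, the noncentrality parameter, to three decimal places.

δ ≈ 3.369

The noncentrality parameter scales effect size by the design's sample-size factor: δ = d / √(1/n₁ + 1/n₂) = 0.45 / √(1/74 + 1/231) = 3.3689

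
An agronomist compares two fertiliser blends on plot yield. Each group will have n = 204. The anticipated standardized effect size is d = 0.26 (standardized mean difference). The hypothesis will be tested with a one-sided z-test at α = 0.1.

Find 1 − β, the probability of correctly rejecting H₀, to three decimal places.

Power ≈ 0.911

Noncentrality parameter: δ = d·√(n/2) = 0.26 × √(204/2) = 2.6259
Critical value for a one-sided test at α = 0.1: z_α = 1.282.
Power = Φ(δ − 1.282) = Φ(1.344) = 0.9106.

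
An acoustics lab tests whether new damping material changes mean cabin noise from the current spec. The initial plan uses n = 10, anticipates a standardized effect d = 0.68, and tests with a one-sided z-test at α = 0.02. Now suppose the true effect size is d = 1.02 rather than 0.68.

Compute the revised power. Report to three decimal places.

Power ≈ 0.879

With d = 1.02: δ = d·√n = 1.02 × √10 = 3.2255. Critical value z_{0.02} = 2.054.
Revised power = Φ(δ − 2.054) = Φ(1.172) = 0.8794.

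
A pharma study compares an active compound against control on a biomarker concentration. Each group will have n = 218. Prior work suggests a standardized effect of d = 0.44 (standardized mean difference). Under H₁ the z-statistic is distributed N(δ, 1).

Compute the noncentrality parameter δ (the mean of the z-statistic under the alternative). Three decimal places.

The noncentrality parameter scales effect size by the design's sample-size factor: δ = d·√(n/2) = 0.44 × √(218/2) = 4.5937

δ ≈ 4.594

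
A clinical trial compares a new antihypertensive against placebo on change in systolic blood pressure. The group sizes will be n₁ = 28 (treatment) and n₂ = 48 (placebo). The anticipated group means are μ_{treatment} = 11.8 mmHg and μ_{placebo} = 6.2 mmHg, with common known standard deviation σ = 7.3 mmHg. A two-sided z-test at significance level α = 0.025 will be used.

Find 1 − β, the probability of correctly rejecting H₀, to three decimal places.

Power ≈ 0.838

Standardized effect: d = |μ_{treatment} − μ_{placebo}| / σ = |11.8 − 6.2| / 7.3 = 0.7671
Noncentrality parameter: δ = d / √(1/n₁ + 1/n₂) = 0.7671 / √(1/28 + 1/48) = 3.2260
Two-sided α = 0.025 → critical value z_{0.0125} = 2.241.
Power = Φ(δ − 2.241) + Φ(−δ − 2.241) = Φ(0.985) + Φ(-5.467) = 0.8376 + 0.0000 = 0.8376.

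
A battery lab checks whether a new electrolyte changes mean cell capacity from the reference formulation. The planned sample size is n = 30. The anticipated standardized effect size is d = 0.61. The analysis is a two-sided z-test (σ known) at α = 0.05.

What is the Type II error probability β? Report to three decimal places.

β ≈ 0.084

Noncentrality parameter: δ = d·√n = 0.61 × √30 = 3.3411
Critical value for a two-sided test at α = 0.05: z_{α/2} = 1.960.
Power = Φ(δ − 1.960) + Φ(−δ − 1.960) = Φ(1.381) + Φ(-5.301) = 0.9164 + 0.0000 = 0.9164.
Type II error: β = 1 − power = 1 − 0.9164 = 0.0836.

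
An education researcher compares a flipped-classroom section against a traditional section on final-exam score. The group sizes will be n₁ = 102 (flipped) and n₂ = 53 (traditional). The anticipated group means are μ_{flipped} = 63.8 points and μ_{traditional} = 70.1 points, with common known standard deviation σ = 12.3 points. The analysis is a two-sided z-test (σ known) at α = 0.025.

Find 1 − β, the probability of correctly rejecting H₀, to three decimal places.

Standardized effect: d = |μ_{flipped} − μ_{traditional}| / σ = |63.8 − 70.1| / 12.3 = 0.5122
Noncentrality parameter: δ = d / √(1/n₁ + 1/n₂) = 0.5122 / √(1/102 + 1/53) = 3.0249
Critical value for a two-sided test at α = 0.025: z_{α/2} = 2.241.
Power = Φ(δ − 2.241) + Φ(−δ − 2.241) = Φ(0.783) + Φ(-5.266) = 0.7833 + 0.0000 = 0.7833.

Power ≈ 0.783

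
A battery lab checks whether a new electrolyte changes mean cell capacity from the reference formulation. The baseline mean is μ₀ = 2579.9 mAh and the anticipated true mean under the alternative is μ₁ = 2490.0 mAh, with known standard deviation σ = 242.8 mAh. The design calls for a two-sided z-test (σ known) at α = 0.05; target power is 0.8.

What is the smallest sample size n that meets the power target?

Standardized effect: d = |μ₁ − μ₀| / σ = |2490.0 − 2579.9| / 242.8 = 0.3703
For power 0.8 need Φ(δ − z_{0.025}) = 0.8, so δ = z_{0.025} + z_{0.20} = 1.960 + 0.842 = 2.802.
(Ignoring the negligible lower-tail rejection probability gives the usual closed-form inversion.)
δ = d·√n ⇒ n = (δ/d)² = (2.802 / 0.3703)² = 57.25.
Rounding up, n = 58.

n = 58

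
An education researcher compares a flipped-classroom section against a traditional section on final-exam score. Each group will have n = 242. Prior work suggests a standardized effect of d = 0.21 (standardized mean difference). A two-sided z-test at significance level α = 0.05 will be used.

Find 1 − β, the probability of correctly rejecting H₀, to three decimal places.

Noncentrality parameter: δ = d·√(n/2) = 0.21 × √(242/2) = 2.3100
Two-sided α = 0.05 → critical value z_{0.025} = 1.960.
Power = Φ(δ − 1.960) + Φ(−δ − 1.960) = Φ(0.350) + Φ(-4.270) = 0.6368 + 0.0000 = 0.6369.

Power ≈ 0.637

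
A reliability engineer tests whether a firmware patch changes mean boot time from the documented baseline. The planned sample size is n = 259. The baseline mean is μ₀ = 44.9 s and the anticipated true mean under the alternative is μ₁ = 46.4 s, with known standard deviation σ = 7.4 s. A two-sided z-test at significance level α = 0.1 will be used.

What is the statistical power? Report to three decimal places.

Power ≈ 0.947

Standardized effect: d = |μ₁ − μ₀| / σ = |46.4 − 44.9| / 7.4 = 0.2027
Noncentrality parameter: δ = d·√n = 0.2027 × √259 = 3.2622
Critical value for a two-sided test at α = 0.1: z_{α/2} = 1.645.
Power = Φ(δ − 1.645) + Φ(−δ − 1.645) = Φ(1.617) + Φ(-4.907) = 0.9471 + 0.0000 = 0.9471.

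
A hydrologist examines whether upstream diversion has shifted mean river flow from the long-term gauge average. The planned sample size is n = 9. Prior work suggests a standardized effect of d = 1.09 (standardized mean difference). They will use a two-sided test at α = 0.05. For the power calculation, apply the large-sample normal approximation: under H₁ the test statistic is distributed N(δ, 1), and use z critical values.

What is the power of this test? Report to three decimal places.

Power ≈ 0.905

Noncentrality parameter: δ = d·√n = 1.09 × √9 = 3.2700
Critical value for a two-sided test at α = 0.05: z_{α/2} = 1.960.
Power = Φ(δ − 1.960) + Φ(−δ − 1.960) = Φ(1.310) + Φ(-5.230) = 0.9049 + 0.0000 = 0.9049.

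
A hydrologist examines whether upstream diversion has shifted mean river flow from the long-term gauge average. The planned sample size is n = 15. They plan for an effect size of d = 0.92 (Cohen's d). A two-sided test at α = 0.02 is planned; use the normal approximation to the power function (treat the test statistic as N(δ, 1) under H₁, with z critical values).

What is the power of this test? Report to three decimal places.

Power ≈ 0.892

Noncentrality parameter: λ = d·√n = 0.92 × √15 = 3.5631
Two-sided α = 0.02 → critical value z_{0.01} = 2.326.
Power = Φ(λ − 2.326) + Φ(−λ − 2.326) = Φ(1.237) + Φ(-5.889) = 0.8919 + 0.0000 = 0.8919.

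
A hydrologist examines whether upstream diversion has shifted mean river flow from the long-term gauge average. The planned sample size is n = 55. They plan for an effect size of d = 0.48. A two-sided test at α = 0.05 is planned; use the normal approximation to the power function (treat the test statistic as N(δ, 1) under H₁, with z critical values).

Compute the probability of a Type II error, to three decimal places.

Noncentrality parameter: δ = d·√n = 0.48 × √55 = 3.5598
Critical value for a two-sided test at α = 0.05: z_{α/2} = 1.960.
Power = Φ(δ − 1.960) + Φ(−δ − 1.960) = Φ(1.600) + Φ(-5.520) = 0.9452 + 0.0000 = 0.9452.
Type II error: β = 1 − power = 1 − 0.9452 = 0.0548.

β ≈ 0.055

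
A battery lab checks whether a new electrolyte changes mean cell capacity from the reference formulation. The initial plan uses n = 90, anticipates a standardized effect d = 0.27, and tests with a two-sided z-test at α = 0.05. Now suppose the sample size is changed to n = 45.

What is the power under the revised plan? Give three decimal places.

With n = 45: δ = d·√n = 0.27 × √45 = 1.8112. Critical value z_{0.025} = 1.960.
Revised power = Φ(δ − 1.960) + Φ(−δ − 1.960) = Φ(-0.149) + Φ(-3.771) = 0.4409 + 0.0001 = 0.4410.

Power ≈ 0.441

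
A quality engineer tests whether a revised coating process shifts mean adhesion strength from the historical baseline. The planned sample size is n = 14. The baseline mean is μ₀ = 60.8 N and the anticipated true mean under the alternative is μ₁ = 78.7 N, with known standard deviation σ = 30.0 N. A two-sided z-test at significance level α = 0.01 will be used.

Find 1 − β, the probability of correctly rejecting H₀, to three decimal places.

Standardized effect: d = |μ₁ − μ₀| / σ = |78.7 − 60.8| / 30.0 = 0.5967
Noncentrality parameter: δ = d·√n = 0.5967 × √14 = 2.2325
Critical value for a two-sided test at α = 0.01: z_{α/2} = 2.576.
Power = Φ(δ − 2.576) + Φ(−δ − 2.576) = Φ(-0.343) + Φ(-4.808) = 0.3657 + 0.0000 = 0.3657.

Power ≈ 0.366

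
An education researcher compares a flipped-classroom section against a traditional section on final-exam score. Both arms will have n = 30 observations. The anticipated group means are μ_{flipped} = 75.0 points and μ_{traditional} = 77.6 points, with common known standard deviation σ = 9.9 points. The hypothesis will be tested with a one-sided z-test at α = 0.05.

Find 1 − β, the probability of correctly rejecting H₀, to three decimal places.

Power ≈ 0.265

Standardized effect: d = |μ_{flipped} − μ_{traditional}| / σ = |75.0 − 77.6| / 9.9 = 0.2626
Noncentrality parameter: δ = d·√(n/2) = 0.2626 × √(30/2) = 1.0171
Critical value for a one-sided test at α = 0.05: z_α = 1.645.
Power = Φ(δ − 1.645) = Φ(-0.628) = 0.2651.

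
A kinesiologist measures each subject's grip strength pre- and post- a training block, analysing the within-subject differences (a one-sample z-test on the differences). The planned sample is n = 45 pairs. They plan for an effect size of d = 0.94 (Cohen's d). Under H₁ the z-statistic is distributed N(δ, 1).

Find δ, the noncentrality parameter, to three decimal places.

δ = d·√n = 0.94 × √45 = 6.3057

δ ≈ 6.306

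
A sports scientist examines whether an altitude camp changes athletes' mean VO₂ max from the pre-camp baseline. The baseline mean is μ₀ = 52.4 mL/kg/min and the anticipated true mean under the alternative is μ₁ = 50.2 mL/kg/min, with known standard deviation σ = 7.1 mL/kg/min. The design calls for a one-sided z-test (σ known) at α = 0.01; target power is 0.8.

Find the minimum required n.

Standardized effect: d = |μ₁ − μ₀| / σ = |50.2 − 52.4| / 7.1 = 0.3099
Set Φ(δ − 2.326) = 0.8; then δ − 2.326 = Φ⁻¹(0.8) = 0.842, giving δ = 3.168.
δ = d·√n ⇒ n = (δ/d)² = (3.168 / 0.3099)² = 104.53.
Rounding up, n = 105.

n = 105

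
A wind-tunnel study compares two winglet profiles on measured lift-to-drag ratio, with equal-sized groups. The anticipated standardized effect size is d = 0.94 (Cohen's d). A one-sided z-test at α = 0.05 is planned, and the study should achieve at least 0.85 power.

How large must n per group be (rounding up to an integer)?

n = 17 per group

Set Φ(δ − 1.645) = 0.85; then δ − 1.645 = Φ⁻¹(0.85) = 1.036, giving δ = 2.681.
δ = d·√(n/2) ⇒ n = 2(δ/d)² = 2 × (2.681 / 0.94)² = 16.27.
Round up to the next whole unit.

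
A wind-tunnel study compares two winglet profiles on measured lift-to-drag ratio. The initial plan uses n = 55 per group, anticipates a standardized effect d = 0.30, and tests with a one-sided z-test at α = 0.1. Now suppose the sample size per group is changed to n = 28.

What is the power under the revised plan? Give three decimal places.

With n = 28 per group: δ = d·√(n/2) = 0.30 × √(28/2) = 1.1225. Critical value z_{0.1} = 1.282.
Revised power = Φ(δ − 1.282) = Φ(-0.159) = 0.4368.

Power ≈ 0.437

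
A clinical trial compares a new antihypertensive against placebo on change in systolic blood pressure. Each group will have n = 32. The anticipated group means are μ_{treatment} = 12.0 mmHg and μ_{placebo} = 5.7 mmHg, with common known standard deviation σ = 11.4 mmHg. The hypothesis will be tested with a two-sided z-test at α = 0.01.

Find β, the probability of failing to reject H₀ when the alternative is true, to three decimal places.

Standardized effect: d = |μ_{treatment} − μ_{placebo}| / σ = |12.0 − 5.7| / 11.4 = 0.5526
Noncentrality parameter: δ = d·√(n/2) = 0.5526 × √(32/2) = 2.2105
Two-sided α = 0.01 → critical value z_{0.005} = 2.576.
Power = Φ(δ − 2.576) + Φ(−δ − 2.576) = Φ(-0.365) + Φ(-4.786) = 0.3574 + 0.0000 = 0.3574.
Type II error: β = 1 − power = 1 − 0.3574 = 0.6426.

β ≈ 0.643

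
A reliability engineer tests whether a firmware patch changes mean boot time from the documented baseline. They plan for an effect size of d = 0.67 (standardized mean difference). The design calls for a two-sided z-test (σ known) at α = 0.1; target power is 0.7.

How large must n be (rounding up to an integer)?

For power 0.7 need Φ(δ − z_{0.05}) = 0.7, so δ = z_{0.05} + z_{0.30} = 1.645 + 0.524 = 2.169.
(For δ > 0 the lower-tail rejection region contributes negligibly to power, so the one-term inversion is standard.)
δ = d·√n ⇒ n = (δ/d)² = (2.169 / 0.67)² = 10.48.
Rounding up, n = 11.

n = 11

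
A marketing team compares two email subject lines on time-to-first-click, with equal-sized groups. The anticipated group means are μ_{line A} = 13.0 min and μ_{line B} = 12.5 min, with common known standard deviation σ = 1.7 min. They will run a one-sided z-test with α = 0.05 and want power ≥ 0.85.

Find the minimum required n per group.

n = 167 per group

Standardized effect: d = |μ_{line A} − μ_{line B}| / σ = |13.0 − 12.5| / 1.7 = 0.2941
Set Φ(δ − 1.645) = 0.85; then δ − 1.645 = Φ⁻¹(0.85) = 1.036, giving δ = 2.681.
δ = d·√(n/2) ⇒ n = 2(δ/d)² = 2 × (2.681 / 0.2941)² = 166.22.
Rounding up, n = 167 per group.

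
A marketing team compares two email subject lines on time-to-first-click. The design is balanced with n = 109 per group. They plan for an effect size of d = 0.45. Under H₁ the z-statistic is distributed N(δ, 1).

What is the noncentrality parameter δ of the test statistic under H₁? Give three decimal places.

δ = d·√(n/2) = 0.45 × √(109/2) = 3.3221

δ ≈ 3.322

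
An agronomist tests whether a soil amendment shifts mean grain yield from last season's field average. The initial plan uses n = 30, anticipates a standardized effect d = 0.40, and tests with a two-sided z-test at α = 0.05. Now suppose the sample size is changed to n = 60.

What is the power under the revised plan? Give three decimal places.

Power ≈ 0.873

With n = 60: δ = d·√n = 0.40 × √60 = 3.0984. Critical value z_{0.025} = 1.960.
Revised power = Φ(δ − 1.960) + Φ(−δ − 1.960) = Φ(1.138) + Φ(-5.058) = 0.8725 + 0.0000 = 0.8725.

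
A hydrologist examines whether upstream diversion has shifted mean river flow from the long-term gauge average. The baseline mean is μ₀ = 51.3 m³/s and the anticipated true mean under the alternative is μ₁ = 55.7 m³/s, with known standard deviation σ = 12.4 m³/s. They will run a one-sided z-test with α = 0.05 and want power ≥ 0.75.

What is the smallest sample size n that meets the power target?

n = 43

Standardized effect: d = |μ₁ − μ₀| / σ = |55.7 − 51.3| / 12.4 = 0.3548
Set Φ(δ − 1.645) = 0.75; then δ − 1.645 = Φ⁻¹(0.75) = 0.674, giving δ = 2.319.
δ = d·√n ⇒ n = (δ/d)² = (2.319 / 0.3548)² = 42.72.
Round up to the next whole unit.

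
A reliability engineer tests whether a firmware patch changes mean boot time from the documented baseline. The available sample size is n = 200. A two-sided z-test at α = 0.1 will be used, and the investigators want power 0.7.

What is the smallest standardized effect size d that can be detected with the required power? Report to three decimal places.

Need Φ(δ − 1.645) = 0.7, so δ = 1.645 + 0.524 = 2.169.
(The second rejection-region term Φ(−δ − z_{α/2}) is negligible and dropped.)
δ = d·√n ⇒ d = δ/√n = 2.169/√200 = 0.1534.

d ≈ 0.153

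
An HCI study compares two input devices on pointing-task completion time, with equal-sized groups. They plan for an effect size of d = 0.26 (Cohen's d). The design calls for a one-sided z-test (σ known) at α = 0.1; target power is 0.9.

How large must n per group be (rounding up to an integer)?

n = 195 per group

Set Φ(δ − 1.282) = 0.9; then δ − 1.282 = Φ⁻¹(0.9) = 1.282, giving δ = 2.563.
δ = d·√(n/2) ⇒ n = 2(δ/d)² = 2 × (2.563 / 0.26)² = 194.36.
Rounding up, n = 195 per group.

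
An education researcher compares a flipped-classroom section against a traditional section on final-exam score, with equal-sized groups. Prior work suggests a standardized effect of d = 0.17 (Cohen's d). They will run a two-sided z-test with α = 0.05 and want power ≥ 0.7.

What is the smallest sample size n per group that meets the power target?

For power 0.7 need Φ(δ − z_{0.025}) = 0.7, so δ = z_{0.025} + z_{0.30} = 1.960 + 0.524 = 2.484.
(Ignoring the negligible lower-tail rejection probability gives the usual closed-form inversion.)
δ = d·√(n/2) ⇒ n = 2(δ/d)² = 2 × (2.484 / 0.17)² = 427.13.
Round up to the next whole unit.

n = 428 per group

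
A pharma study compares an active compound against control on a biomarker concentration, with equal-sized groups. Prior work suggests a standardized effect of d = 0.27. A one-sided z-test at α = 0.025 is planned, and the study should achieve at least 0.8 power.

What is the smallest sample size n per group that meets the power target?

n = 216 per group

For power 0.8 need Φ(δ − z_{0.025}) = 0.8, so δ = z_{0.025} + z_{0.20} = 1.960 + 0.842 = 2.802.
δ = d·√(n/2) ⇒ n = 2(δ/d)² = 2 × (2.802 / 0.27)² = 215.33.
Rounding up, n = 216 per group.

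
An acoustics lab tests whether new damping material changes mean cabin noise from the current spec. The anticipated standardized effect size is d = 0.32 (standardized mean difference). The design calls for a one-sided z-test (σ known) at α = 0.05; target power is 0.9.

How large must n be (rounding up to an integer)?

n = 84

For power 0.9 need Φ(δ − z_{0.05}) = 0.9, so δ = z_{0.05} + z_{0.10} = 1.645 + 1.282 = 2.926.
δ = d·√n ⇒ n = (δ/d)² = (2.926 / 0.32)² = 83.63.
Rounding up, n = 84.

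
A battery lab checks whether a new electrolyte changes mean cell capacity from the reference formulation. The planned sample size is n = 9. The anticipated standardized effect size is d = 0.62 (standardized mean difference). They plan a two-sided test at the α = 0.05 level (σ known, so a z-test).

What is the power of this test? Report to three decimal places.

Power ≈ 0.460

Noncentrality parameter: δ = d·√n = 0.62 × √9 = 1.8600
Two-sided α = 0.05 → critical value z_{0.025} = 1.960.
Power = Φ(δ − 1.960) + Φ(−δ − 1.960) = Φ(-0.100) + Φ(-3.820) = 0.4602 + 0.0001 = 0.4603.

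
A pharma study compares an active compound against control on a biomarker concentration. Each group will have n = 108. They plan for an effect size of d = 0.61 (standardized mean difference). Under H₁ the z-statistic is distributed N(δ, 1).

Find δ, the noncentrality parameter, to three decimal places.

δ ≈ 4.483

δ = d·√(n/2) = 0.61 × √(108/2) = 4.4826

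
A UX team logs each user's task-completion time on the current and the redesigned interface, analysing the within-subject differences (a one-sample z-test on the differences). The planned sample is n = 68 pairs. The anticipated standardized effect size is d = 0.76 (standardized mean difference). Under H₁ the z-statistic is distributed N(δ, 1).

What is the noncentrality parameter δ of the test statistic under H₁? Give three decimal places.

δ = d·√n = 0.76 × √68 = 6.2671

δ ≈ 6.267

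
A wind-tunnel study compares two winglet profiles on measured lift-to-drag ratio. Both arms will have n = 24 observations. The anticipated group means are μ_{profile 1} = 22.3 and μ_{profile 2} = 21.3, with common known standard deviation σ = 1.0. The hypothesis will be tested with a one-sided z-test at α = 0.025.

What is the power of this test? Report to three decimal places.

Power ≈ 0.934

Standardized effect: d = |μ_{profile 1} − μ_{profile 2}| / σ = |22.3 − 21.3| / 1.0 = 1.0000
Noncentrality parameter: δ = d·√(n/2) = 1.0000 × √(24/2) = 3.4641
One-sided α = 0.025 → critical value z_{0.025} = 1.960.
Power = Φ(δ − 1.960) = Φ(1.504) = 0.9337.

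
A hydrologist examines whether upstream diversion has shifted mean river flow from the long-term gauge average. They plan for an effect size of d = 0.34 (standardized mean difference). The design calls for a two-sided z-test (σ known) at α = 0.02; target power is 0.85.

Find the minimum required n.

n = 98

For power 0.85 need Φ(δ − z_{0.01}) = 0.85, so δ = z_{0.01} + z_{0.15} = 2.326 + 1.036 = 3.363.
(The Φ(−δ − z_{α/2}) term is vanishingly small for δ > 0 and is dropped in the standard sample-size formula.)
δ = d·√n ⇒ n = (δ/d)² = (3.363 / 0.34)² = 97.82.
Round up to the next whole unit.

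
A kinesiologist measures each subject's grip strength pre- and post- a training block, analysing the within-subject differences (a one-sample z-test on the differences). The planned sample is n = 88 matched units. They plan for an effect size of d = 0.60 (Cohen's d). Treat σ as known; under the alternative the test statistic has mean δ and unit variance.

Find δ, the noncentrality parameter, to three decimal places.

δ ≈ 5.628

δ = d·√n = 0.60 × √88 = 5.6285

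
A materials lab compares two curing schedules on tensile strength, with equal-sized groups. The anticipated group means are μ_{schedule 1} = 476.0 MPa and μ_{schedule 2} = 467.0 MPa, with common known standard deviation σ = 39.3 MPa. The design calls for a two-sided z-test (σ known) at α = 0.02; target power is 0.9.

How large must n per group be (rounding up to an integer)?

Standardized effect: d = |μ_{schedule 1} − μ_{schedule 2}| / σ = |476.0 − 467.0| / 39.3 = 0.2290
For power 0.9 need Φ(δ − z_{0.01}) = 0.9, so δ = z_{0.01} + z_{0.10} = 2.326 + 1.282 = 3.608.
(Ignoring the negligible lower-tail rejection probability gives the usual closed-form inversion.)
δ = d·√(n/2) ⇒ n = 2(δ/d)² = 2 × (3.608 / 0.2290)² = 496.41.
Round up to the next whole unit.

n = 497 per group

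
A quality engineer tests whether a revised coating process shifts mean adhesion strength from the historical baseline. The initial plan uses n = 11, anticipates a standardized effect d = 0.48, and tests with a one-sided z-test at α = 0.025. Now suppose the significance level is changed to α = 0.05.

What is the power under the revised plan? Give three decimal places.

Power ≈ 0.479

δ = d·√n = 0.48 × √11 = 1.5920 (unchanged). New critical value: z_{0.05} = 1.645.
Revised power = P(Z > 1.645 − δ) = Φ(-0.053) = 0.4789.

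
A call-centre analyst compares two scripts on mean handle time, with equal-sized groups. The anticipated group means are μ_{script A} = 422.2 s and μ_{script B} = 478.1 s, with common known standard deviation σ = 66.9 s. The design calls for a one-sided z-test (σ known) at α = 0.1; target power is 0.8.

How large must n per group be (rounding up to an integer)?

Standardized effect: d = |μ_{script A} − μ_{script B}| / σ = |422.2 − 478.1| / 66.9 = 0.8356
Set Φ(δ − 1.282) = 0.8; then δ − 1.282 = Φ⁻¹(0.8) = 0.842, giving δ = 2.123.
δ = d·√(n/2) ⇒ n = 2(δ/d)² = 2 × (2.123 / 0.8356)² = 12.91.
Round up to the next whole unit.

n = 13 per group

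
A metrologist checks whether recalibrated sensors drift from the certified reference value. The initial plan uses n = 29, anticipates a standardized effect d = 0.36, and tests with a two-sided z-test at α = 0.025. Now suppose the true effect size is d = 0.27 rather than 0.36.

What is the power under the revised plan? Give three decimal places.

Power ≈ 0.216

With d = 0.27: δ = d·√n = 0.27 × √29 = 1.4540. Critical value z_{0.0125} = 2.241.
Revised power = Φ(δ − 2.241) + Φ(−δ − 2.241) = Φ(-0.787) + Φ(-3.695) = 0.2155 + 0.0001 = 0.2156.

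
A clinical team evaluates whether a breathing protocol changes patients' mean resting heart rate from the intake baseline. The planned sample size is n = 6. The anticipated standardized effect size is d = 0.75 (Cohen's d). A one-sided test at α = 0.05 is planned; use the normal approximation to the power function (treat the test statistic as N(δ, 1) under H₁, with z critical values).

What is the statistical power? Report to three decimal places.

Noncentrality parameter: δ = d·√n = 0.75 × √6 = 1.8371
Critical value for a one-sided test at α = 0.05: z_α = 1.645.
Power = Φ(δ − 1.645) = Φ(0.192) = 0.5762.

Power ≈ 0.576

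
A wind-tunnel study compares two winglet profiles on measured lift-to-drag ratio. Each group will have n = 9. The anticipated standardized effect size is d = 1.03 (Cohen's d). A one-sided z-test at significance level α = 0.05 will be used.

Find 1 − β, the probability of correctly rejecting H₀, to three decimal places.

Power ≈ 0.705

Noncentrality parameter: δ = d·√(n/2) = 1.03 × √(9/2) = 2.1850
Critical value for a one-sided test at α = 0.05: z_α = 1.645.
Power = P(Z > 1.645 − δ) = Φ(0.540) = 0.7054.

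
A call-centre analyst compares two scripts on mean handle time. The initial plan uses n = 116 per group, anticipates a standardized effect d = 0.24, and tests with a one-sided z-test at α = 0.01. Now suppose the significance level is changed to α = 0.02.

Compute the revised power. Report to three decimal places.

δ = d·√(n/2) = 0.24 × √(116/2) = 1.8278 (unchanged). New critical value: z_{0.02} = 2.054.
Revised power = Φ(δ − 2.054) = Φ(-0.226) = 0.4106.

Power ≈ 0.411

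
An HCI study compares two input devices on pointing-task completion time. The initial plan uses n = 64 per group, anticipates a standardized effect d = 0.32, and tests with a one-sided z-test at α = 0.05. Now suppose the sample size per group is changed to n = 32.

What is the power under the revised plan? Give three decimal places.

Power ≈ 0.358

With n = 32 per group: δ = d·√(n/2) = 0.32 × √(32/2) = 1.2800. Critical value z_{0.05} = 1.645.
Revised power = Φ(δ − 1.645) = Φ(-0.365) = 0.3576.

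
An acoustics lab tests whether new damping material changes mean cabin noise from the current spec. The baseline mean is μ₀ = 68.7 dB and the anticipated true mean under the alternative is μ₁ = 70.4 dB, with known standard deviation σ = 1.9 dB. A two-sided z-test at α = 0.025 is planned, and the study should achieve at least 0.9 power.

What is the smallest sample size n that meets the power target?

n = 16

Standardized effect: d = |μ₁ − μ₀| / σ = |70.4 − 68.7| / 1.9 = 0.8947
Set Φ(δ − 2.241) = 0.9; then δ − 2.241 = Φ⁻¹(0.9) = 1.282, giving δ = 3.523.
(The Φ(−δ − z_{α/2}) term is vanishingly small for δ > 0 and is dropped in the standard sample-size formula.)
δ = d·√n ⇒ n = (δ/d)² = (3.523 / 0.8947)² = 15.50.
Rounding up, n = 16.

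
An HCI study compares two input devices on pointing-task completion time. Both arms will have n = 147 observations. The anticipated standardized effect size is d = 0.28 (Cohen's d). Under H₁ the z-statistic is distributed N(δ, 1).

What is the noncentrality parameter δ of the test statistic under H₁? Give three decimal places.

δ = d·√(n/2) = 0.28 × √(147/2) = 2.4005

δ ≈ 2.400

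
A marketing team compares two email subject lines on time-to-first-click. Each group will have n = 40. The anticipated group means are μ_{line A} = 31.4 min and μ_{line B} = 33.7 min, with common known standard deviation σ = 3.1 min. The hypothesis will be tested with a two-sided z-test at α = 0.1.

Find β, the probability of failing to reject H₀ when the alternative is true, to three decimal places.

Standardized effect: d = |μ_{line A} − μ_{line B}| / σ = |31.4 − 33.7| / 3.1 = 0.7419
Noncentrality parameter: δ = d·√(n/2) = 0.7419 × √(40/2) = 3.3180
Two-sided α = 0.1 → critical value z_{0.05} = 1.645.
Power = Φ(δ − 1.645) + Φ(−δ − 1.645) = Φ(1.673) + Φ(-4.963) = 0.9529 + 0.0000 = 0.9529.
Type II error: β = 1 − power = 1 − 0.9529 = 0.0471.

β ≈ 0.047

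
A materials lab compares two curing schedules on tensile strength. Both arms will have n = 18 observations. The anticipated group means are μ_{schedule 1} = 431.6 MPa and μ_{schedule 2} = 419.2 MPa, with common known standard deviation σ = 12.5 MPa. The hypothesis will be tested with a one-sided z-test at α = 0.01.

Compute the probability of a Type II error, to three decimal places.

β ≈ 0.258

Standardized effect: d = |μ_{schedule 1} − μ_{schedule 2}| / σ = |431.6 − 419.2| / 12.5 = 0.9920
Noncentrality parameter: δ = d·√(n/2) = 0.9920 × √(18/2) = 2.9760
One-sided α = 0.01 → critical value z_{0.01} = 2.326.
Power = P(Z > 2.326 − δ) = Φ(0.650) = 0.7420.
Type II error: β = 1 − power = 1 − 0.7420 = 0.2580.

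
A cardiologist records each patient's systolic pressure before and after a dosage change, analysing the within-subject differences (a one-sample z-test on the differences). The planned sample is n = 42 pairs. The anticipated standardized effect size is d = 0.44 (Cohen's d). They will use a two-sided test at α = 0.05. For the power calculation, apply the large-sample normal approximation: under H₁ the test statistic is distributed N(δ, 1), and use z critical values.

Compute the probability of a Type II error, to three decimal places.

β ≈ 0.186

Noncentrality parameter: δ = d·√n = 0.44 × √42 = 2.8515
Critical value for a two-sided test at α = 0.05: z_{α/2} = 1.960.
Power = Φ(δ − 1.960) + Φ(−δ − 1.960) = Φ(0.892) + Φ(-4.811) = 0.8137 + 0.0000 = 0.8137.
Type II error: β = 1 − power = 1 − 0.8137 = 0.1863.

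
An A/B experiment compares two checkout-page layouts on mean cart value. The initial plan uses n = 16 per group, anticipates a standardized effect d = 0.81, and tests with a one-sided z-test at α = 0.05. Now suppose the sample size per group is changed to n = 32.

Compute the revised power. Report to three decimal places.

With n = 32 per group: δ = d·√(n/2) = 0.81 × √(32/2) = 3.2400. Critical value z_{0.05} = 1.645.
Revised power = Φ(δ − 1.645) = Φ(1.595) = 0.9447.

Power ≈ 0.945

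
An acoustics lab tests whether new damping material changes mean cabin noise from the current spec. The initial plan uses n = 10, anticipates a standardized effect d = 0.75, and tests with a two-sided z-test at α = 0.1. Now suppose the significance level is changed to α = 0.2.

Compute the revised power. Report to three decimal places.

δ = d·√n = 0.75 × √10 = 2.3717 (unchanged). New critical value: z_{0.1} = 1.282.
Revised power = Φ(δ − 1.282) + Φ(−δ − 1.282) = Φ(1.090) + Φ(-3.653) = 0.8622 + 0.0001 = 0.8623.

Power ≈ 0.862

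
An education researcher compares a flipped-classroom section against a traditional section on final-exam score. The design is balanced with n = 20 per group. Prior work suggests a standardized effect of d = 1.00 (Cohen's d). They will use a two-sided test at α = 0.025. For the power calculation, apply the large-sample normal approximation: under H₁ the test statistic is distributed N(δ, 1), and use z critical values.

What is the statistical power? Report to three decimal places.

Noncentrality parameter: δ = d·√(n/2) = 1.00 × √(20/2) = 3.1623
Two-sided α = 0.025 → critical value z_{0.0125} = 2.241.
Power = Φ(δ − 2.241) + Φ(−δ − 2.241) = Φ(0.921) + Φ(-5.404) = 0.8214 + 0.0000 = 0.8214.

Power ≈ 0.821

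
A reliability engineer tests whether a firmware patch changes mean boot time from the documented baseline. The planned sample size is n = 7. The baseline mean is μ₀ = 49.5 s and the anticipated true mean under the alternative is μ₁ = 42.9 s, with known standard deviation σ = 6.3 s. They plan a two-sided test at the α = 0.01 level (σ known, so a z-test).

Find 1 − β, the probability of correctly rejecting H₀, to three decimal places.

Power ≈ 0.578

Standardized effect: d = |μ₁ − μ₀| / σ = |42.9 − 49.5| / 6.3 = 1.0476
Noncentrality parameter: δ = d·√n = 1.0476 × √7 = 2.7717
Critical value for a two-sided test at α = 0.01: z_{α/2} = 2.576.
Power = Φ(δ − 2.576) + Φ(−δ − 2.576) = Φ(0.196) + Φ(-5.348) = 0.5777 + 0.0000 = 0.5777.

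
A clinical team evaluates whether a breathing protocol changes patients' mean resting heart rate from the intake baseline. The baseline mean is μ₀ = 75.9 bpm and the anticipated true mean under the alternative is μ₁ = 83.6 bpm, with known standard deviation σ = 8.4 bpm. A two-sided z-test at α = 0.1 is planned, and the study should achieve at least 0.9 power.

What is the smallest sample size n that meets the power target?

Standardized effect: d = |μ₁ − μ₀| / σ = |83.6 − 75.9| / 8.4 = 0.9167
Set Φ(δ − 1.645) = 0.9; then δ − 1.645 = Φ⁻¹(0.9) = 1.282, giving δ = 2.926.
(The Φ(−δ − z_{α/2}) term is vanishingly small for δ > 0 and is dropped in the standard sample-size formula.)
δ = d·√n ⇒ n = (δ/d)² = (2.926 / 0.9167)² = 10.19.
Round up to the next whole unit.

n = 11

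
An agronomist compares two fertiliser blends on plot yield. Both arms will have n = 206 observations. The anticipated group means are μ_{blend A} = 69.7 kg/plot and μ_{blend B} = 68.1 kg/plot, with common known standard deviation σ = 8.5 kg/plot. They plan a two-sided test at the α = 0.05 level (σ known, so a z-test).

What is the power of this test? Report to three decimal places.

Standardized effect: d = |μ_{blend A} − μ_{blend B}| / σ = |69.7 − 68.1| / 8.5 = 0.1882
Noncentrality parameter: δ = d·√(n/2) = 0.1882 × √(206/2) = 1.9104
Two-sided α = 0.05 → critical value z_{0.025} = 1.960.
Power = Φ(δ − 1.960) + Φ(−δ − 1.960) = Φ(-0.050) + Φ(-3.870) = 0.4802 + 0.0001 = 0.4803.

Power ≈ 0.480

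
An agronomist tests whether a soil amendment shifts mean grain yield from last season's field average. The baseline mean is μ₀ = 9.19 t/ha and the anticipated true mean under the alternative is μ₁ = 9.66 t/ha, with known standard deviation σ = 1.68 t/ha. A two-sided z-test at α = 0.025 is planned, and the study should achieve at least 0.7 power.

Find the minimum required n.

n = 98

Standardized effect: d = |μ₁ − μ₀| / σ = |9.66 − 9.19| / 1.68 = 0.2798
For power 0.7 need Φ(δ − z_{0.0125}) = 0.7, so δ = z_{0.0125} + z_{0.30} = 2.241 + 0.524 = 2.766.
(The Φ(−δ − z_{α/2}) term is vanishingly small for δ > 0 and is dropped in the standard sample-size formula.)
δ = d·√n ⇒ n = (δ/d)² = (2.766 / 0.2798)² = 97.74.
Round up to the next whole unit.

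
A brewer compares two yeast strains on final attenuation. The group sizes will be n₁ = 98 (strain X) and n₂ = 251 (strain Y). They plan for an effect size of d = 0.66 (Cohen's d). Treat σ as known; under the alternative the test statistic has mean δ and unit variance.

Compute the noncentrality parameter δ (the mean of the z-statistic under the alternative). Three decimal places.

δ ≈ 5.541

δ = d / √(1/n₁ + 1/n₂) = 0.66 / √(1/98 + 1/251) = 5.5409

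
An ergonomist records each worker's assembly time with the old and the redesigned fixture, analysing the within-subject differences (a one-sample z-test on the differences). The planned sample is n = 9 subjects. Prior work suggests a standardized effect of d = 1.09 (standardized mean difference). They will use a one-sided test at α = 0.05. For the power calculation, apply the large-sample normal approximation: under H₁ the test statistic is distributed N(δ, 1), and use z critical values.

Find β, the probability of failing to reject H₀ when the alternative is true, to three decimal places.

Noncentrality parameter: δ = d·√n = 1.09 × √9 = 3.2700
One-sided α = 0.05 → critical value z_{0.05} = 1.645.
Power = Φ(δ − 1.645) = Φ(1.625) = 0.9479.
Type II error: β = 1 − power = 1 − 0.9479 = 0.0521.

β ≈ 0.052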